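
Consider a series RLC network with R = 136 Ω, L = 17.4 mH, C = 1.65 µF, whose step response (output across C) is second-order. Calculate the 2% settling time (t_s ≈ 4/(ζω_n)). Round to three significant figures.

t_s ≈ 0.00102 s

For a series RLC circuit (capacitor voltage as output), ω_n = 1/√(LC) = 1/√(17.4 mH · 1.65 µF) = 5900 rad/s.
ζ = (R/2)·√(C/L) = (136/2)·√(1.65 µF/17.4 mH) = 0.662.
t_s ≈ 4/(ζω_n) = 0.00102 s.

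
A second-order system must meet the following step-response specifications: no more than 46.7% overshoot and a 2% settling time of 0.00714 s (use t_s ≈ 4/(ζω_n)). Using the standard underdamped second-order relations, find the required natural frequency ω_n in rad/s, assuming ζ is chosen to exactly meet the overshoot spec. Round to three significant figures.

ω_n ≈ 2380 rad/s

From %OS = 100·exp(−πζ/√(1−ζ²)), invert to get ζ = −ln(OS)/√(π² + ln²(OS)) with OS = 0.467.
−ln 0.467 = 0.7614, so ζ = 0.7614/√(π² + 0.5798) = 0.236.
From t_s ≈ 4/(ζω_n): ω_n = 4/(ζ·t_s) = 4/(0.236·0.00714) = 2380 rad/s.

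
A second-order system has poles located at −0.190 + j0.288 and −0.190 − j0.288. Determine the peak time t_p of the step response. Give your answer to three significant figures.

t_p = π/ω_d with ω_d = 0.288 (the imaginary part), so t_p = 10.9 s.

t_p ≈ 10.9 s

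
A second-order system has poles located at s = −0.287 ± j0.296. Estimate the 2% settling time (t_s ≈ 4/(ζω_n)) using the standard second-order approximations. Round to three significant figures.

For poles at −σ ± jω_d, ζω_n = σ = 0.287, so t_s ≈ 4/σ = 13.9 s.

t_s ≈ 13.9 s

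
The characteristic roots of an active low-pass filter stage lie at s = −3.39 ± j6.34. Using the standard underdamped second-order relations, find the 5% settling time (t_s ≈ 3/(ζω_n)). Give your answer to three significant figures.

For poles at −σ ± jω_d, ζω_n = σ = 3.39, so t_s ≈ 3/σ = 0.885 s.

t_s ≈ 0.885 s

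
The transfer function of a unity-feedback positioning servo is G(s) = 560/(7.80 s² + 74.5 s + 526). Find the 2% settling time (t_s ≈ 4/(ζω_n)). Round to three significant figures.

t_s ≈ 0.838 s

Dividing through by 7.80: denominator becomes s² + 9.551 s + 67.44.
So ω_n = √67.44 = 8.21 rad/s and ζ = 9.551/(2·8.21) = 0.582.
t_s ≈ 4/(ζω_n) = 0.838 s.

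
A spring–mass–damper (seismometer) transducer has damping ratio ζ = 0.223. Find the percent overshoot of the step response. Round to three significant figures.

%OS ≈ 48.7%

For an underdamped second-order system, %OS = 100·exp(−πζ/√(1−ζ²)).
πζ/√(1−ζ²) = π·0.223/√(1−0.0497) = 0.7187, so %OS = 100·e^(−0.7187) = 48.7%.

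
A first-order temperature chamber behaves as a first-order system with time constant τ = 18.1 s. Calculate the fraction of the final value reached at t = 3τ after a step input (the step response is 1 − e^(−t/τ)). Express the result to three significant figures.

y(t)/y_∞ = 1 − e^(−t/τ) = 1 − e^(−3) = 1 − e^(−3.00) = 0.950.

y/y_∞ ≈ 0.950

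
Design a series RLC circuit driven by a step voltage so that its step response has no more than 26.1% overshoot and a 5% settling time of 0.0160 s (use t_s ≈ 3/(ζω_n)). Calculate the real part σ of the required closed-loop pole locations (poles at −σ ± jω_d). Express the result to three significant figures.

The settling-time spec alone fixes σ = ζω_n = 3/t_s = 3/0.0160 = 187.
(Overshoot then fixes ζ = 0.393 and hence ω_d = σ·√(1−ζ²)/ζ = 439 rad/s.)

σ ≈ 187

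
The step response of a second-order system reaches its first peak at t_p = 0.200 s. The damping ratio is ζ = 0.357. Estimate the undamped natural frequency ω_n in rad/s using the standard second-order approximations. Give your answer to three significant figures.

Peak time t_p = π/ω_d, so ω_d = π/t_p = π/0.200 = 15.7 rad/s.
ω_n = ω_d/√(1−ζ²) = 15.7/√0.873 = 16.8 rad/s.

ω_n ≈ 16.8 rad/s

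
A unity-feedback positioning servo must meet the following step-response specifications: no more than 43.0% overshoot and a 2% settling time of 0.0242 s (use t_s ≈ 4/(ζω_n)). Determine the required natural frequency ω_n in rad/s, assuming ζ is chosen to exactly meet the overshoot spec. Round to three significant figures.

Inverting the overshoot relation: ζ = |ln 0.430|/√(π² + ln²0.430) = 0.259.
From t_s ≈ 4/(ζω_n): ω_n = 4/(ζ·t_s) = 4/(0.259·0.0242) = 637 rad/s.

ω_n ≈ 637 rad/s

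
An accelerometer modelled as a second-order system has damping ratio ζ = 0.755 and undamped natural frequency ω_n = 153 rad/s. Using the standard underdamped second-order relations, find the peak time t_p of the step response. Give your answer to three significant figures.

t_p ≈ 0.0313 s

The damped frequency is ω_d = ω_n√(1−ζ²) = 153·√(1−0.570) = 100 rad/s.
Peak time t_p = π/ω_d = π/100 = 0.0313 s.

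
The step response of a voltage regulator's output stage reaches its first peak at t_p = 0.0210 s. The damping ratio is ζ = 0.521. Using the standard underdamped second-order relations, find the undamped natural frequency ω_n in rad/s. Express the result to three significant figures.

ω_n ≈ 175 rad/s

Peak time t_p = π/ω_d, so ω_d = π/t_p = π/0.0210 = 150 rad/s.
ω_n = ω_d/√(1−ζ²) = 150/√0.729 = 175 rad/s.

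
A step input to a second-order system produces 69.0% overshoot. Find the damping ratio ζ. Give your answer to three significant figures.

Inverting the overshoot relation: ζ = |ln 0.690|/√(π² + ln²0.690) = 0.117.

ζ ≈ 0.117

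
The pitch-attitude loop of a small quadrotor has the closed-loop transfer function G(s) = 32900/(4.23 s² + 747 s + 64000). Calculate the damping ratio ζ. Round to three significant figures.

Dividing through by 4.23: denominator becomes s² + 176.6 s + 15130.
So ω_n = √15130 = 123 rad/s and ζ = 176.6/(2·123) = 0.718.

ζ ≈ 0.718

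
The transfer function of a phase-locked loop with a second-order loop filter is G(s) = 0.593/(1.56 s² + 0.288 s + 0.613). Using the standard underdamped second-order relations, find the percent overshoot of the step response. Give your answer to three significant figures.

%OS ≈ 62.6%

Dividing through by 1.56: denominator becomes s² + 0.1846 s + 0.3929.
So ω_n = √0.3929 = 0.627 rad/s and ζ = 0.1846/(2·0.627) = 0.147.
Overshoot: exp(−π·0.147/√(1−0.147²)) = 0.626, i.e. 62.6%.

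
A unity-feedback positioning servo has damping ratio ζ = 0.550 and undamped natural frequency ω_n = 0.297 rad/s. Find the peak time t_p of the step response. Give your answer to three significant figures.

t_p ≈ 12.7 s

The damped frequency is ω_d = ω_n√(1−ζ²) = 0.297·√(1−0.303) = 0.248 rad/s.
Peak time t_p = π/ω_d = π/0.248 = 12.7 s.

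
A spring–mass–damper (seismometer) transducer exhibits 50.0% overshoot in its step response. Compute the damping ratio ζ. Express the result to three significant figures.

Inverting the overshoot relation: ζ = |ln 0.500|/√(π² + ln²0.500) = 0.215.

ζ ≈ 0.215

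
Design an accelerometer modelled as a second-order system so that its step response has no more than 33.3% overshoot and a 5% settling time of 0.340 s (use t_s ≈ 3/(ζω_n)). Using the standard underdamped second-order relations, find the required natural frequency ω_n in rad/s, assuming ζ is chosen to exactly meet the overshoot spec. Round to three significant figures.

Inverting the overshoot relation: ζ = |ln 0.333|/√(π² + ln²0.333) = 0.330.
Then ω_n = 3/(ζ t_s) = 3/(0.330 × 0.340) = 26.7 rad/s.

ω_n ≈ 26.7 rad/s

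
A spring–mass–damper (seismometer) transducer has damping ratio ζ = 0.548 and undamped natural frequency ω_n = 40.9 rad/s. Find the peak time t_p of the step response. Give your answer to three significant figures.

t_p ≈ 0.0918 s

The damped frequency is ω_d = ω_n√(1−ζ²) = 40.9·√(1−0.300) = 34.2 rad/s.
Peak time t_p = π/ω_d = π/34.2 = 0.0918 s.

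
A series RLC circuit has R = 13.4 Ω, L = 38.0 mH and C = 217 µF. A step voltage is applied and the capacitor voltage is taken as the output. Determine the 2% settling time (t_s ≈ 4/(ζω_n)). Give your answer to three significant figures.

For a series RLC circuit (capacitor voltage as output), ω_n = 1/√(LC) = 1/√(38.0 mH · 217 µF) = 348 rad/s.
ζ = (R/2)·√(C/L) = (13.4/2)·√(217 µF/38.0 mH) = 0.506.
t_s ≈ 4/(ζω_n) = 0.0227 s.

t_s ≈ 0.0227 s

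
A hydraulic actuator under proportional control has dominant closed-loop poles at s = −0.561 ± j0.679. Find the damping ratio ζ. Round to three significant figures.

The poles are at −σ ± jω_d with σ = 0.561 and ω_d = 0.679, so ω_n = √(σ²+ω_d²) = 0.881 rad/s and ζ = σ/ω_n = 0.637.

ζ ≈ 0.637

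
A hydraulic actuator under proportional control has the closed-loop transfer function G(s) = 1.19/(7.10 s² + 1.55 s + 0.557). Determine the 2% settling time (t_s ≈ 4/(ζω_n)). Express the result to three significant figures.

Dividing through by 7.10: denominator becomes s² + 0.2183 s + 0.07845.
So ω_n = √0.07845 = 0.280 rad/s and ζ = 0.2183/(2·0.280) = 0.390.
t_s ≈ 4/(ζω_n) = 36.6 s.

t_s ≈ 36.6 s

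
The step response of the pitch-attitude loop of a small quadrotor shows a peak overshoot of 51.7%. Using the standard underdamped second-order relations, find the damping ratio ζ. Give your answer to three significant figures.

From %OS = 100·exp(−πζ/√(1−ζ²)), invert to get ζ = −ln(OS)/√(π² + ln²(OS)) with OS = 0.517.
−ln 0.517 = 0.6597, so ζ = 0.6597/√(π² + 0.4352) = 0.206.

ζ ≈ 0.206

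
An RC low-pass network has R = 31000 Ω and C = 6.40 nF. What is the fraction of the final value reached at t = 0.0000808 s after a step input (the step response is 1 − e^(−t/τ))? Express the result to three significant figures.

y/y_∞ ≈ 0.335

τ = RC = 31000 × 6.40 nF = 0.000198 s.
y(t)/y_∞ = 1 − e^(−t/τ) = 1 − e^(−0.0000808/0.000198) = 1 − e^(−0.407) = 0.335.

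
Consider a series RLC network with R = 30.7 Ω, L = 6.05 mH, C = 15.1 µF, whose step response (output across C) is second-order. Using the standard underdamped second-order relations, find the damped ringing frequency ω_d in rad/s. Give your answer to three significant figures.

ω_d ≈ 2120 rad/s

For a series RLC circuit (capacitor voltage as output), ω_n = 1/√(LC) = 1/√(6.05 mH · 15.1 µF) = 3310 rad/s.
ζ = (R/2)·√(C/L) = (30.7/2)·√(15.1 µF/6.05 mH) = 0.767.
ω_d = ω_n√(1−ζ²) = 2120 rad/s.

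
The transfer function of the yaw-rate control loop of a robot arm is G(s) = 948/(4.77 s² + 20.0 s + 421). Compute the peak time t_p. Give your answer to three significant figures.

t_p ≈ 0.343 s

Dividing through by 4.77: denominator becomes s² + 4.193 s + 88.26.
So ω_n = √88.26 = 9.39 rad/s and ζ = 4.193/(2·9.39) = 0.223.
ω_d = ω_n√(1−ζ²) = 9.16 rad/s. t_p = π/ω_d = 0.343 s.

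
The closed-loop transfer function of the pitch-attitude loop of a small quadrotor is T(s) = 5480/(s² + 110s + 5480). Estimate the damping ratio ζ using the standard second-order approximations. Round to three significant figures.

ζ ≈ 0.743

Comparing the denominator to s² + 2ζω_n s + ω_n²: ω_n = √5480 = 74.0 rad/s, and 2ζω_n = 110 so ζ = 110/(2·74.0) = 0.743.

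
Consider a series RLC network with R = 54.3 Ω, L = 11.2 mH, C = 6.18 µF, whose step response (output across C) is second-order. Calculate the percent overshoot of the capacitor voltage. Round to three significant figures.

%OS ≈ 7.42%

For a series RLC circuit (capacitor voltage as output), ω_n = 1/√(LC) = 1/√(11.2 mH · 6.18 µF) = 3800 rad/s.
ζ = (R/2)·√(C/L) = (54.3/2)·√(6.18 µF/11.2 mH) = 0.638.
Overshoot: exp(−π·0.638/√(1−0.638²)) = 0.0742, i.e. 7.42%.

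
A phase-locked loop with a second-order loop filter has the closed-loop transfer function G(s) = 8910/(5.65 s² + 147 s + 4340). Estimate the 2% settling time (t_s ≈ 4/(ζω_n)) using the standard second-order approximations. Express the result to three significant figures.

Dividing through by 5.65: denominator becomes s² + 26.02 s + 768.1.
So ω_n = √768.1 = 27.7 rad/s and ζ = 26.02/(2·27.7) = 0.469.
t_s ≈ 4/(ζω_n) = 0.307 s.

t_s ≈ 0.307 s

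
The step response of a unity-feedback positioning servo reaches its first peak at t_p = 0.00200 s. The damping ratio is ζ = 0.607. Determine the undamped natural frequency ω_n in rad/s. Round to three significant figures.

ω_n ≈ 1980 rad/s

Peak time t_p = π/ω_d, so ω_d = π/t_p = π/0.00200 = 1570 rad/s.
ω_n = ω_d/√(1−ζ²) = 1570/√0.632 = 1980 rad/s.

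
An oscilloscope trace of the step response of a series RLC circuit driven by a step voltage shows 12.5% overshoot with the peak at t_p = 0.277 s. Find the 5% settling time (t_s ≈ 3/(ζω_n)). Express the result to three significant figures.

From the overshoot, ζ = −ln(OS)/√(π²+ln²(OS)) = 0.552.
From t_p = π/ω_d, ω_d = π/0.277 = 11.3 rad/s, so ω_n = ω_d/√(1−ζ²) = 13.6 rad/s.
t_s ≈ 3/(ζω_n) = 3/(0.552·13.6) = 0.400 s.

t_s ≈ 0.400 s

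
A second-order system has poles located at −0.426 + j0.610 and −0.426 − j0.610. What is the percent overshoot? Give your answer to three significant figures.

%OS ≈ 11.1%

The poles are at −σ ± jω_d with σ = 0.426 and ω_d = 0.610, so ω_n = √(σ²+ω_d²) = 0.744 rad/s and ζ = σ/ω_n = 0.573.
%OS = 100·exp(−πζ/√(1−ζ²)) = 11.1%.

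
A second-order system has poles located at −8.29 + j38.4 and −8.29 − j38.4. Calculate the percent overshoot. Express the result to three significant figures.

The poles are at −σ ± jω_d with σ = 8.29 and ω_d = 38.4, so ω_n = √(σ²+ω_d²) = 39.3 rad/s and ζ = σ/ω_n = 0.211.
Overshoot: exp(−π·0.211/√(1−0.211²)) = 0.508, i.e. 50.8%.

%OS ≈ 50.8%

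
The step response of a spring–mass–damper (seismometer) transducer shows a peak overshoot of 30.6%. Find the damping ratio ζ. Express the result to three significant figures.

ζ ≈ 0.353

Inverting the overshoot relation: ζ = |ln 0.306|/√(π² + ln²0.306) = 0.353.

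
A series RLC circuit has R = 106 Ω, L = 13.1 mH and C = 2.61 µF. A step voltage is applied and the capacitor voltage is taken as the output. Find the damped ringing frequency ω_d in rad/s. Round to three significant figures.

For a series RLC circuit (capacitor voltage as output), ω_n = 1/√(LC) = 1/√(13.1 mH · 2.61 µF) = 5410 rad/s.
ζ = (R/2)·√(C/L) = (106/2)·√(2.61 µF/13.1 mH) = 0.748.
ω_d = 5410·√(1 − 0.748²) = 3590 rad/s.

ω_d ≈ 3590 rad/s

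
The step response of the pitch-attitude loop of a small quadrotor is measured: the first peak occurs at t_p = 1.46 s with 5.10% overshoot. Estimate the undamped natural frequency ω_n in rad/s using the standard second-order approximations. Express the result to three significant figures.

The overshoot fixes ζ = −ln(OS)/√(π²+ln²(OS)) = 0.688.
From t_p = π/ω_d, ω_d = π/1.46 = 2.15 rad/s, so ω_n = ω_d/√(1−ζ²) = 2.96 rad/s.

ω_n ≈ 2.96 rad/s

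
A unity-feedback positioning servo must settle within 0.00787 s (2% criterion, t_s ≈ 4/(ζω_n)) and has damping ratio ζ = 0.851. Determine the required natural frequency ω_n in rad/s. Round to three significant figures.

ω_n ≈ 597 rad/s

Rearranging t_s ≈ 4/(ζω_n) gives ω_n = 4/(ζ·t_s) = 4/(0.851 × 0.00787) = 597 rad/s.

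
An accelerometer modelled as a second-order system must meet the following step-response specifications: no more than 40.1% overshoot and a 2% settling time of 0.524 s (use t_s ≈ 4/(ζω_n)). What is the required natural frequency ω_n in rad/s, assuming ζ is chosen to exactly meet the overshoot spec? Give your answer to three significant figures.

Inverting the overshoot relation: ζ = |ln 0.401|/√(π² + ln²0.401) = 0.279.
From t_s ≈ 4/(ζω_n): ω_n = 4/(ζ·t_s) = 4/(0.279·0.524) = 27.3 rad/s.

ω_n ≈ 27.3 rad/s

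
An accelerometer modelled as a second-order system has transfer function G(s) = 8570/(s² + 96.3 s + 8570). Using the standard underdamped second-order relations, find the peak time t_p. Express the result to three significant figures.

t_p ≈ 0.0397 s

Comparing the denominator to s² + 2ζω_n s + ω_n²: ω_n = √8570 = 92.6 rad/s, and 2ζω_n = 96.3 so ζ = 96.3/(2·92.6) = 0.520.
The damped frequency ω_d = ω_n√(1−ζ²) = 79.1 rad/s. Then t_p = π/ω_d = 0.0397 s.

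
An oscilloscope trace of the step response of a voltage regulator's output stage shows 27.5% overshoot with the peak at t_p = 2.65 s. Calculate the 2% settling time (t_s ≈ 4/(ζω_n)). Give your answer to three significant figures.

t_s ≈ 8.21 s

The overshoot fixes ζ = −ln(OS)/√(π²+ln²(OS)) = 0.380.
From t_p = π/ω_d, ω_d = π/2.65 = 1.19 rad/s, so ω_n = ω_d/√(1−ζ²) = 1.28 rad/s.
t_s ≈ 4/(ζω_n) = 4/(0.380·1.28) = 8.21 s.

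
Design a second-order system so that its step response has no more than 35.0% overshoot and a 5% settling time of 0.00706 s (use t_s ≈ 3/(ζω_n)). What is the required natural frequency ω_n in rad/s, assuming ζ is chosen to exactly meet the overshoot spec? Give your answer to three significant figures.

From %OS = 100·exp(−πζ/√(1−ζ²)), invert to get ζ = −ln(OS)/√(π² + ln²(OS)) with OS = 0.350.
−ln 0.350 = 1.050, so ζ = 1.050/√(π² + 1.102) = 0.317.
From t_s ≈ 3/(ζω_n): ω_n = 3/(ζ·t_s) = 3/(0.317·0.00706) = 1340 rad/s.

ω_n ≈ 1340 rad/s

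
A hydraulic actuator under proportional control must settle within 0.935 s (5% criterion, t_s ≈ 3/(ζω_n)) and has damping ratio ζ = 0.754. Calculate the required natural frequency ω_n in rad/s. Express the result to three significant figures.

Rearranging t_s ≈ 3/(ζω_n) gives ω_n = 3/(ζ·t_s) = 3/(0.754 × 0.935) = 4.26 rad/s.

ω_n ≈ 4.26 rad/s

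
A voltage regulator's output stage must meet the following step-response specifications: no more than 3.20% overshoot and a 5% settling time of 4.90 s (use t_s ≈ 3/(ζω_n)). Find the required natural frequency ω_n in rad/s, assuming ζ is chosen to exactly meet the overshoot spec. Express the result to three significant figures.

ζ = −ln(OS)/√(π² + (ln OS)²). With OS = 0.0320, ln OS = −3.442 and ζ = 3.442/4.660 = 0.739.
From t_s ≈ 3/(ζω_n): ω_n = 3/(ζ·t_s) = 3/(0.739·4.90) = 0.829 rad/s.

ω_n ≈ 0.829 rad/s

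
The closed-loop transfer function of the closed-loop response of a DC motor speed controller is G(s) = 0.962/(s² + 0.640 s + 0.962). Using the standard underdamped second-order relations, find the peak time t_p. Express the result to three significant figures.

ω_n = √0.962 = 0.981 rad/s; ζ = 0.640/(2·0.981) = 0.326.
ω_d = ω_n√(1−ζ²) = 0.927 rad/s. Then t_p = π/ω_d = 3.39 s.

t_p ≈ 3.39 s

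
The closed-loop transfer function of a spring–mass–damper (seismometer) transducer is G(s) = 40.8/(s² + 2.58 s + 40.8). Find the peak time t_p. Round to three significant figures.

t_p ≈ 0.502 s

Comparing the denominator to s² + 2ζω_n s + ω_n²: ω_n = √40.8 = 6.39 rad/s, and 2ζω_n = 2.58 so ζ = 2.58/(2·6.39) = 0.202.
The damped frequency ω_d = ω_n√(1−ζ²) = 6.26 rad/s. Then t_p = π/ω_d = 0.502 s.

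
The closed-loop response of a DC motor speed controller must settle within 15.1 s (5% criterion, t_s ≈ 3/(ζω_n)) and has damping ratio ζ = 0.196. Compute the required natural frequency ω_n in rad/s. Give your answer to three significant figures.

ω_n ≈ 1.01 rad/s

Rearranging t_s ≈ 3/(ζω_n) gives ω_n = 3/(ζ·t_s) = 3/(0.196 × 15.1) = 1.01 rad/s.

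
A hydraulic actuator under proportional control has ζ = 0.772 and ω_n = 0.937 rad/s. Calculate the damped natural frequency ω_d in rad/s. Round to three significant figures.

ω_d = ω_n√(1−ζ²) = 0.937·√0.404 = 0.596 rad/s.

ω_d ≈ 0.596 rad/s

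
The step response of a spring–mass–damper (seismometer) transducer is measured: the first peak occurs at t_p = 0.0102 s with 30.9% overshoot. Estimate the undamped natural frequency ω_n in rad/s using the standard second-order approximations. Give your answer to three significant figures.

ζ from %OS: ζ = |ln 0.309|/√(π²+ln²0.309) = 0.350.
t_p = π/ω_d ⇒ ω_d = 308 rad/s; then ω_n = ω_d/√(1−ζ²) = 329 rad/s.

ω_n ≈ 329 rad/s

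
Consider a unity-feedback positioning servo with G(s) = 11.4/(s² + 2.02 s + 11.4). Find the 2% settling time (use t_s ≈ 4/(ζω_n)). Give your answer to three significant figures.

Comparing the denominator to s² + 2ζω_n s + ω_n²: ω_n = √11.4 = 3.38 rad/s, and 2ζω_n = 2.02 so ζ = 2.02/(2·3.38) = 0.299.
t_s ≈ 4/(ζω_n) = 4/(0.299·3.38) = 3.96 s.

t_s ≈ 3.96 s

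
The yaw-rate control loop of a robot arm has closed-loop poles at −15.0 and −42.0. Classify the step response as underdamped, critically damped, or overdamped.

Since the poles are distinct, negative and real, the response is overdamped.

overdamped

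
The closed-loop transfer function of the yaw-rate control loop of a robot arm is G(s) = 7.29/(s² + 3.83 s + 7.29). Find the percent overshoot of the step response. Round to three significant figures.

%OS ≈ 4.24%

Matching coefficients with s² + 2ζω_n s + ω_n² gives ω_n² = 7.29 ⇒ ω_n = 2.70 rad/s, and ζ = 3.83/(2ω_n) = 0.709.
%OS = 100·exp(−πζ/√(1−ζ²)) = 4.24%.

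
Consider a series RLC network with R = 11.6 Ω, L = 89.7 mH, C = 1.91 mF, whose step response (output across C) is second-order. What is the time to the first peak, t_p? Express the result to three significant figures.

t_p ≈ 0.0772 s

For a series RLC circuit (capacitor voltage as output), ω_n = 1/√(LC) = 1/√(89.7 mH · 1.91 mF) = 76.4 rad/s.
ζ = (R/2)·√(C/L) = (11.6/2)·√(1.91 mF/89.7 mH) = 0.846.
ω_d = 76.4·√(1 − 0.846²) = 40.7 rad/s. t_p = π/ω_d = 0.0772 s.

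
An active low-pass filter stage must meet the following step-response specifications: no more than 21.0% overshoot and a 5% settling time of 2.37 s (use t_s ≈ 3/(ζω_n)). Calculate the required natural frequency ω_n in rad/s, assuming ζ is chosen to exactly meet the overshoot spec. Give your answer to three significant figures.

From %OS = 100·exp(−πζ/√(1−ζ²)), invert to get ζ = −ln(OS)/√(π² + ln²(OS)) with OS = 0.210.
−ln 0.210 = 1.561, so ζ = 1.561/√(π² + 2.436) = 0.445.
From t_s ≈ 3/(ζω_n): ω_n = 3/(ζ·t_s) = 3/(0.445·2.37) = 2.85 rad/s.

ω_n ≈ 2.85 rad/s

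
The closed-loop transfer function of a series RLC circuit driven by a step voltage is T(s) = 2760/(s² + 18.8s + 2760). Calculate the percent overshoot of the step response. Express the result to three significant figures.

Matching coefficients with s² + 2ζω_n s + ω_n² gives ω_n² = 2760 ⇒ ω_n = 52.5 rad/s, and ζ = 18.8/(2ω_n) = 0.179.
%OS = 100·exp(−πζ/√(1−ζ²)) = 56.5%.

%OS ≈ 56.5%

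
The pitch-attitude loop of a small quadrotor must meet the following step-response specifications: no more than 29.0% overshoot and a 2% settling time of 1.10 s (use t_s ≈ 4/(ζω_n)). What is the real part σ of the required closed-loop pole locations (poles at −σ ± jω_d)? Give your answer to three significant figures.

The settling-time spec alone fixes σ = ζω_n = 4/t_s = 4/1.10 = 3.64.
(Overshoot then fixes ζ = 0.367 and hence ω_d = σ·√(1−ζ²)/ζ = 9.23 rad/s.)

σ ≈ 3.64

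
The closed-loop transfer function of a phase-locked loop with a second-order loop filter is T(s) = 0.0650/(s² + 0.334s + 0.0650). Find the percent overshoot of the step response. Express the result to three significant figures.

%OS ≈ 6.56%

ω_n = √0.0650 = 0.255 rad/s; ζ = 0.334/(2·0.255) = 0.655.
%OS = 100 e^{−πζ/√(1−ζ²)} with ζ = 0.655 gives 6.56%.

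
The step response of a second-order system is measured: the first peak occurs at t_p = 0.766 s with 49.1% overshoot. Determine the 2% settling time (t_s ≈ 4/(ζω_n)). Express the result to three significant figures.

t_s ≈ 4.31 s

From the overshoot, ζ = −ln(OS)/√(π²+ln²(OS)) = 0.221.
From t_p = π/ω_d, ω_d = π/0.766 = 4.10 rad/s, so ω_n = ω_d/√(1−ζ²) = 4.21 rad/s.
t_s ≈ 4/(ζω_n) = 4/(0.221·4.21) = 4.31 s.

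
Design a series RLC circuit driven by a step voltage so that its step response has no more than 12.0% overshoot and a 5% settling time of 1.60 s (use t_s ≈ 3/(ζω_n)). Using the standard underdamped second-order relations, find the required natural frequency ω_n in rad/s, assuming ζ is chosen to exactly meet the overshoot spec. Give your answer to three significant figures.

Inverting the overshoot relation: ζ = |ln 0.120|/√(π² + ln²0.120) = 0.559.
Then ω_n = 3/(ζ t_s) = 3/(0.559 × 1.60) = 3.35 rad/s.

ω_n ≈ 3.35 rad/s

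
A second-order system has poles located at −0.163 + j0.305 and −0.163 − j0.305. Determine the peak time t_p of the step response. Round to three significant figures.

t_p ≈ 10.3 s

t_p = π/ω_d with ω_d = 0.305 (the imaginary part), so t_p = 10.3 s.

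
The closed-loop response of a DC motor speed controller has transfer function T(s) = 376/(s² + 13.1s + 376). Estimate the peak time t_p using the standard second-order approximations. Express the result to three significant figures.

t_p ≈ 0.172 s

ω_n = √376 = 19.4 rad/s; ζ = 13.1/(2·19.4) = 0.338.
ω_d = ω_n√(1−ζ²) = 18.3 rad/s. Then t_p = π/ω_d = 0.172 s.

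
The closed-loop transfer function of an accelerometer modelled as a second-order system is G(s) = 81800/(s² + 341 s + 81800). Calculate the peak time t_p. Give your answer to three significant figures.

t_p ≈ 0.0137 s

ω_n = √81800 = 286 rad/s; ζ = 341/(2·286) = 0.596.
ω_d = ω_n√(1−ζ²) = 230 rad/s. Then t_p = π/ω_d = 0.0137 s.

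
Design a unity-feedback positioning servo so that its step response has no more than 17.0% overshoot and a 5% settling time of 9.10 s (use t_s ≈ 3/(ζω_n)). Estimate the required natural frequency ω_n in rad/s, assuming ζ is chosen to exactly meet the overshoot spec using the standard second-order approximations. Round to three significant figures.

ω_n ≈ 0.671 rad/s

From %OS = 100·exp(−πζ/√(1−ζ²)), invert to get ζ = −ln(OS)/√(π² + ln²(OS)) with OS = 0.170.
−ln 0.170 = 1.772, so ζ = 1.772/√(π² + 3.140) = 0.491.
Then ω_n = 3/(ζ t_s) = 3/(0.491 × 9.10) = 0.671 rad/s.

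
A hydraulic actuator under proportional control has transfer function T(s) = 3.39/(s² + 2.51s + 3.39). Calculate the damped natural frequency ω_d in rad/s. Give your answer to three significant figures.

Comparing the denominator to s² + 2ζω_n s + ω_n²: ω_n = √3.39 = 1.84 rad/s, and 2ζω_n = 2.51 so ζ = 2.51/(2·1.84) = 0.682.
ω_d = ω_n√(1−ζ²) = 1.35 rad/s.

ω_d ≈ 1.35 rad/s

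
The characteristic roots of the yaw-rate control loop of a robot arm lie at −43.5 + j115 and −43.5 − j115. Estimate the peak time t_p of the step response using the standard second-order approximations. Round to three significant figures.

t_p = π/ω_d with ω_d = 115 (the imaginary part), so t_p = 0.0273 s.

t_p ≈ 0.0273 s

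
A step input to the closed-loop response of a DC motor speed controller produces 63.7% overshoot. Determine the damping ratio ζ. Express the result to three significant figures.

ζ = −ln(OS)/√(π² + (ln OS)²). With OS = 0.637, ln OS = −0.4510 and ζ = 0.4510/3.174 = 0.142.

ζ ≈ 0.142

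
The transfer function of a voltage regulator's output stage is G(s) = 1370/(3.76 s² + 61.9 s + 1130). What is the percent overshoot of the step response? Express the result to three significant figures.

Dividing through by 3.76: denominator becomes s² + 16.46 s + 300.5.
So ω_n = √300.5 = 17.3 rad/s and ζ = 16.46/(2·17.3) = 0.475.
%OS = 100·exp(−πζ/√(1−ζ²)) = 18.4%.

%OS ≈ 18.4%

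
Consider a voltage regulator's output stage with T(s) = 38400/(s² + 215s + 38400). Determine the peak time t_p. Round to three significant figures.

t_p ≈ 0.0192 s

ω_n = √38400 = 196 rad/s; ζ = 215/(2·196) = 0.549.
The damped frequency ω_d = ω_n√(1−ζ²) = 164 rad/s. Then t_p = π/ω_d = 0.0192 s.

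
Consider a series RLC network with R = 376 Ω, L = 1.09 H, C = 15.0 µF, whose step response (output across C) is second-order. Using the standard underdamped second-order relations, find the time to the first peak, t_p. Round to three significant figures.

t_p ≈ 0.0177 s

For a series RLC circuit (capacitor voltage as output), ω_n = 1/√(LC) = 1/√(1.09 H · 15.0 µF) = 247 rad/s.
ζ = (R/2)·√(C/L) = (376/2)·√(15.0 µF/1.09 H) = 0.697.
ω_d = ω_n√(1−ζ²) = 177 rad/s. t_p = π/ω_d = 0.0177 s.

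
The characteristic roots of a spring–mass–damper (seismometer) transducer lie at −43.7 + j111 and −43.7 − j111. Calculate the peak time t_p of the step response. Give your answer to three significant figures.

t_p ≈ 0.0283 s

t_p = π/ω_d with ω_d = 111 (the imaginary part), so t_p = 0.0283 s.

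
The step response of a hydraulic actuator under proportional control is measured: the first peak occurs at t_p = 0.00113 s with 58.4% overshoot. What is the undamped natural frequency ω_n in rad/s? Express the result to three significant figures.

ω_n ≈ 2820 rad/s

From the overshoot, ζ = −ln(OS)/√(π²+ln²(OS)) = 0.169.
t_p = π/ω_d ⇒ ω_d = 2780 rad/s; then ω_n = ω_d/√(1−ζ²) = 2820 rad/s.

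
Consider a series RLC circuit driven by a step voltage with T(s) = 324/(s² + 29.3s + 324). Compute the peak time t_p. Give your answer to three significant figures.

t_p ≈ 0.300 s

ω_n = √324 = 18.0 rad/s; ζ = 29.3/(2·18.0) = 0.814.
The damped frequency ω_d = ω_n√(1−ζ²) = 10.5 rad/s. Then t_p = π/ω_d = 0.300 s.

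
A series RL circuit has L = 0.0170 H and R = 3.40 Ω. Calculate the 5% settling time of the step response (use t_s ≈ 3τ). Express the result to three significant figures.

t_s ≈ 0.0150 s

τ = L/R = 0.0170/3.40 = 0.00500 s.
t_s ≈ 3τ = 0.0150 s.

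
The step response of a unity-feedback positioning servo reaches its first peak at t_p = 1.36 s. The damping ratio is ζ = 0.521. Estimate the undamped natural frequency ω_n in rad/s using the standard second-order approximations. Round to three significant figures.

Peak time t_p = π/ω_d, so ω_d = π/t_p = π/1.36 = 2.31 rad/s.
ω_n = ω_d/√(1−ζ²) = 2.31/√0.729 = 2.71 rad/s.

ω_n ≈ 2.71 rad/s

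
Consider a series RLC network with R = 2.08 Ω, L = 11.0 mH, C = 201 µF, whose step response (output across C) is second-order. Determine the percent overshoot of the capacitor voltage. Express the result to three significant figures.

For a series RLC circuit (capacitor voltage as output), ω_n = 1/√(LC) = 1/√(11.0 mH · 201 µF) = 673 rad/s.
ζ = (R/2)·√(C/L) = (2.08/2)·√(201 µF/11.0 mH) = 0.141.
%OS = 100 e^{−πζ/√(1−ζ²)} with ζ = 0.141 gives 64.0%.

%OS ≈ 64.0%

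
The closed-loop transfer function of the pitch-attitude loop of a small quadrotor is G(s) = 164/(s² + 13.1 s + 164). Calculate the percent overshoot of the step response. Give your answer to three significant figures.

Matching coefficients with s² + 2ζω_n s + ω_n² gives ω_n² = 164 ⇒ ω_n = 12.8 rad/s, and ζ = 13.1/(2ω_n) = 0.511.
%OS = 100 e^{−πζ/√(1−ζ²)} with ζ = 0.511 gives 15.4%.

%OS ≈ 15.4%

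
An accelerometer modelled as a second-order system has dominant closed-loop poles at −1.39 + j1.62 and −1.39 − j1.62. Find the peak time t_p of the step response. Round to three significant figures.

t_p = π/ω_d with ω_d = 1.62 (the imaginary part), so t_p = 1.94 s.

t_p ≈ 1.94 s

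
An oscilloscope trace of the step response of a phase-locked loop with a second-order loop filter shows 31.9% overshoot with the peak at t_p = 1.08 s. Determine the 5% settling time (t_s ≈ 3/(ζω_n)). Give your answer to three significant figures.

t_s ≈ 2.84 s

The overshoot fixes ζ = −ln(OS)/√(π²+ln²(OS)) = 0.342.
t_p = π/ω_d ⇒ ω_d = 2.91 rad/s; then ω_n = ω_d/√(1−ζ²) = 3.10 rad/s.
t_s ≈ 3/(ζω_n) = 3/(0.342·3.10) = 2.84 s.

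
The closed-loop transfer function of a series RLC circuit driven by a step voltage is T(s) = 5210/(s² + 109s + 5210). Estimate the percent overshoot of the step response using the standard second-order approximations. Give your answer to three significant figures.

ω_n = √5210 = 72.2 rad/s; ζ = 109/(2·72.2) = 0.755.
%OS = 100·exp(−πζ/√(1−ζ²)) = 2.68%.

%OS ≈ 2.68%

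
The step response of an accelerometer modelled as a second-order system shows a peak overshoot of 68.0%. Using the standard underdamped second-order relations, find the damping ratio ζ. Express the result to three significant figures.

From %OS = 100·exp(−πζ/√(1−ζ²)), invert to get ζ = −ln(OS)/√(π² + ln²(OS)) with OS = 0.680.
−ln 0.680 = 0.3857, so ζ = 0.3857/√(π² + 0.1487) = 0.122.

ζ ≈ 0.122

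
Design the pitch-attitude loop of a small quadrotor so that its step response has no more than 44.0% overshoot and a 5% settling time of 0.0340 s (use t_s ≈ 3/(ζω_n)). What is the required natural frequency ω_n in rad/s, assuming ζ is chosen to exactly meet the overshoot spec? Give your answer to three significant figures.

ζ = −ln(OS)/√(π² + (ln OS)²). With OS = 0.440, ln OS = −0.8210 and ζ = 0.8210/3.247 = 0.253.
Then ω_n = 3/(ζ t_s) = 3/(0.253 × 0.0340) = 349 rad/s.

ω_n ≈ 349 rad/s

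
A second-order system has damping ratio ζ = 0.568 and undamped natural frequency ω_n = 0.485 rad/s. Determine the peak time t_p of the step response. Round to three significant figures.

The damped frequency is ω_d = ω_n√(1−ζ²) = 0.485·√(1−0.323) = 0.399 rad/s.
Peak time t_p = π/ω_d = π/0.399 = 7.87 s.

t_p ≈ 7.87 s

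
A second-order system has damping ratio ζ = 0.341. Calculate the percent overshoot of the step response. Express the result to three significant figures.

%OS ≈ 32.0%

For an underdamped second-order system, %OS = 100·exp(−πζ/√(1−ζ²)).
πζ/√(1−ζ²) = π·0.341/√(1−0.116) = 1.140, so %OS = 100·e^(−1.140) = 32.0%.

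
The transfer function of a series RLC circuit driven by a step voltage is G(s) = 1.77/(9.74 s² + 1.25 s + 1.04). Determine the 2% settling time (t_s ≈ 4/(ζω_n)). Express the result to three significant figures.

t_s ≈ 62.3 s

Dividing through by 9.74: denominator becomes s² + 0.1283 s + 0.1068.
So ω_n = √0.1068 = 0.327 rad/s and ζ = 0.1283/(2·0.327) = 0.196.
t_s ≈ 4/(ζω_n) = 62.3 s.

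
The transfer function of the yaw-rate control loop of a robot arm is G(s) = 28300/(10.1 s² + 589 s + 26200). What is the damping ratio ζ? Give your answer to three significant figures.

Dividing through by 10.1: denominator becomes s² + 58.32 s + 2594.
So ω_n = √2594 = 50.9 rad/s and ζ = 58.32/(2·50.9) = 0.572.

ζ ≈ 0.572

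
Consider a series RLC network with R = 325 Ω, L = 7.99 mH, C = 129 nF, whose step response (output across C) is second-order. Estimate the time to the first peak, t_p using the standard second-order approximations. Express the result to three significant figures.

t_p ≈ 0.000133 s

For a series RLC circuit (capacitor voltage as output), ω_n = 1/√(LC) = 1/√(7.99 mH · 129 nF) = 31100 rad/s.
ζ = (R/2)·√(C/L) = (325/2)·√(129 nF/7.99 mH) = 0.653.
ω_d = 31100·√(1 − 0.653²) = 23600 rad/s. t_p = π/ω_d = 0.000133 s.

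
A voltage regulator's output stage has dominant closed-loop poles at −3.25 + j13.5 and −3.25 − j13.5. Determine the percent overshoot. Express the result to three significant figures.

%OS ≈ 46.9%

With σ = 3.25, ω_d = 13.5: ω_n = √(σ²+ω_d²) = 13.9 rad/s, ζ = σ/ω_n = 0.234.
%OS = 100 e^{−πζ/√(1−ζ²)} with ζ = 0.234 gives 46.9%.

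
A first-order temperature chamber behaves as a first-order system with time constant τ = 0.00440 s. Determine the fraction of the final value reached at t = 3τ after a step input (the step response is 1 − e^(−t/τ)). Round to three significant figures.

y(t)/y_∞ = 1 − e^(−t/τ) = 1 − e^(−3) = 1 − e^(−3.00) = 0.950.

y/y_∞ ≈ 0.950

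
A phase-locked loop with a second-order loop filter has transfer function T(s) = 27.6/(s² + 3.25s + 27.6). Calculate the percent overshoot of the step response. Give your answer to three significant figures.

ω_n = √27.6 = 5.25 rad/s; ζ = 3.25/(2·5.25) = 0.309.
%OS = 100 e^{−πζ/√(1−ζ²)} with ζ = 0.309 gives 36.0%.

%OS ≈ 36.0%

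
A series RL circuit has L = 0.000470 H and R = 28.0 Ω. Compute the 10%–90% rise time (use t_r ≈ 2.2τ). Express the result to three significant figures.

t_r ≈ 0.0000369 s

τ = L/R = 0.000470/28.0 = 0.0000168 s.
t_r ≈ 2.2τ = 0.0000369 s.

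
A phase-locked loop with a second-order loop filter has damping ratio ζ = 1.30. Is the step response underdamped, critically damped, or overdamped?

overdamped

Since ζ = 1.30 > 1, the system is overdamped.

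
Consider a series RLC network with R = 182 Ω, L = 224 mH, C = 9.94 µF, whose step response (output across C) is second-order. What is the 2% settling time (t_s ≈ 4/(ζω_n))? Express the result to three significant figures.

t_s ≈ 0.00985 s

For a series RLC circuit (capacitor voltage as output), ω_n = 1/√(LC) = 1/√(224 mH · 9.94 µF) = 670 rad/s.
ζ = (R/2)·√(C/L) = (182/2)·√(9.94 µF/224 mH) = 0.606.
t_s ≈ 4/(ζω_n) = 0.00985 s.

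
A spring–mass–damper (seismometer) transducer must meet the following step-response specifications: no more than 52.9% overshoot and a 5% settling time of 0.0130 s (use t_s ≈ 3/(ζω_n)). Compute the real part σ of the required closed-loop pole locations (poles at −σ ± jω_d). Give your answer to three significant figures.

σ ≈ 231

The settling-time spec alone fixes σ = ζω_n = 3/t_s = 3/0.0130 = 231.
(Overshoot then fixes ζ = 0.199 and hence ω_d = σ·√(1−ζ²)/ζ = 1140 rad/s.)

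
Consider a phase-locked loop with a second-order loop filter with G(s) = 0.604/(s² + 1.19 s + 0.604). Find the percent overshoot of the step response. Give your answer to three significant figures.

Matching coefficients with s² + 2ζω_n s + ω_n² gives ω_n² = 0.604 ⇒ ω_n = 0.777 rad/s, and ζ = 1.19/(2ω_n) = 0.766.
Overshoot: exp(−π·0.766/√(1−0.766²)) = 0.0238, i.e. 2.38%.

%OS ≈ 2.38%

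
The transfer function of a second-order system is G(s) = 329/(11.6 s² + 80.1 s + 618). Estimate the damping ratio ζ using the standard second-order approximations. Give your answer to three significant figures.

ζ ≈ 0.473

Dividing through by 11.6: denominator becomes s² + 6.905 s + 53.28.
So ω_n = √53.28 = 7.30 rad/s and ζ = 6.905/(2·7.30) = 0.473.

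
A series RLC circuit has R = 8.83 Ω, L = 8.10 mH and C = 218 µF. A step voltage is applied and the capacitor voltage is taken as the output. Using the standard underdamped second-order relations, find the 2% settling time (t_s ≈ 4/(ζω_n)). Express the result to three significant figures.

For a series RLC circuit (capacitor voltage as output), ω_n = 1/√(LC) = 1/√(8.10 mH · 218 µF) = 753 rad/s.
ζ = (R/2)·√(C/L) = (8.83/2)·√(218 µF/8.10 mH) = 0.724.
t_s ≈ 4/(ζω_n) = 0.00734 s.

t_s ≈ 0.00734 s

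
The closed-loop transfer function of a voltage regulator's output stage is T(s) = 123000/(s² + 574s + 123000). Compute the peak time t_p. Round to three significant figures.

Comparing the denominator to s² + 2ζω_n s + ω_n²: ω_n = √123000 = 351 rad/s, and 2ζω_n = 574 so ζ = 574/(2·351) = 0.818.
ω_d = 351·√(1 − 0.818²) = 202 rad/s. Then t_p = π/ω_d = 0.0156 s.

t_p ≈ 0.0156 s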